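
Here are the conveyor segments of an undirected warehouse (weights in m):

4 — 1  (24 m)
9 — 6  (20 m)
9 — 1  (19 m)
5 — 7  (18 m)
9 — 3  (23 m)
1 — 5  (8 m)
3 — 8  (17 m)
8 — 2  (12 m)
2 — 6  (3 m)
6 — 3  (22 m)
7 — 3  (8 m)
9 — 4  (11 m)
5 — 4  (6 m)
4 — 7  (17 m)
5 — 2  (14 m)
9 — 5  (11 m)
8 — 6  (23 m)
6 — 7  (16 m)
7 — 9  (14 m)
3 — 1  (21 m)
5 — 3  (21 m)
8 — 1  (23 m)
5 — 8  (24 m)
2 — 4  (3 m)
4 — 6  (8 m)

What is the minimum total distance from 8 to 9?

Enumerating some paths:
8 - 2 - 4 - 9: 12+3+11 = 26
8 - 2 - 4 - 5 - 9: 12+3+6+11 = 32
The minimum is 26 m via 8 - 2 - 4 - 9.

26 m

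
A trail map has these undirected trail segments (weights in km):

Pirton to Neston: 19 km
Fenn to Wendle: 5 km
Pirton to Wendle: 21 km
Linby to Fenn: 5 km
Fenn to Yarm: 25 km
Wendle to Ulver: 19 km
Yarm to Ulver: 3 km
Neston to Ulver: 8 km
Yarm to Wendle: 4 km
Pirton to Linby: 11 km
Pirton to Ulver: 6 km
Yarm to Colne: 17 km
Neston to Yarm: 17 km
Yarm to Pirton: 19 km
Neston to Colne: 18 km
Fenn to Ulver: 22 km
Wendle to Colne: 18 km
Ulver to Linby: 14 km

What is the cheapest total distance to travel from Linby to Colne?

Candidate routes:
Linby–Fenn–Wendle–Yarm–Colne: 5+5+4+17 = 31
Linby–Fenn–Wendle–Colne: 5+5+18 = 28
Linby–Ulver–Yarm–Colne: 14+3+17 = 34
The minimum is 28 km via Linby–Fenn–Wendle–Colne.

28 km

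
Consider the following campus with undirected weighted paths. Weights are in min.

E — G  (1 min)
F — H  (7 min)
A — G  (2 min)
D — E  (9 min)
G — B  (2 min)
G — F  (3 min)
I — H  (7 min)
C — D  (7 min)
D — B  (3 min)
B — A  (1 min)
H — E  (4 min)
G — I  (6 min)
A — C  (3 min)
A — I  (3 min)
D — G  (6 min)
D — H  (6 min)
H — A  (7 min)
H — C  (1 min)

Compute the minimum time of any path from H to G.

5 min

Settle nodes by increasing distance from H:
H: 0
C: 1  (via H)
A: 4  (via C)
E: 4  (via H)
B: 5  (via A)
G: 5  (via E)
Shortest route: H–E–G = 5 min.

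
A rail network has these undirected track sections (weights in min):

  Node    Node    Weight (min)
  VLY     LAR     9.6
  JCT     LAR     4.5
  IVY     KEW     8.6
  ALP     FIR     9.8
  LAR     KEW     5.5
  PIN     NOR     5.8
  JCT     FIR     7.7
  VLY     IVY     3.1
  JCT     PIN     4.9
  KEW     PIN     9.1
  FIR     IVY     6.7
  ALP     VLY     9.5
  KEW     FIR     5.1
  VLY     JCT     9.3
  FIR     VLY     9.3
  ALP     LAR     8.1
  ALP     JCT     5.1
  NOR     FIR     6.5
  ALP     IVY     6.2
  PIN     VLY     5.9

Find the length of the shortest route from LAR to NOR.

15.2 min

Shortest distances from LAR:
LAR: 0
JCT: 4.5  (via LAR)
KEW: 5.5  (via LAR)
ALP: 8.1  (via LAR)
PIN: 9.4  (via JCT)
VLY: 9.6  (via LAR)
FIR: 10.6  (via KEW)
IVY: 12.7  (via VLY)
NOR: 15.2  (via PIN)
Shortest route: LAR → JCT → PIN → NOR = 15.2 min.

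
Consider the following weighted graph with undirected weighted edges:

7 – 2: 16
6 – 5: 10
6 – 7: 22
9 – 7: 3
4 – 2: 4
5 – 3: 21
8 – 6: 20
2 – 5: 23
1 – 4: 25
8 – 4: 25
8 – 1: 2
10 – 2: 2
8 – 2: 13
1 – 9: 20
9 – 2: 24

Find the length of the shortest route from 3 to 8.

Enumerating some paths:
3–5–2–4–8: 21+23+4+25 = 73
3–5–6–8: 21+10+20 = 51
3–5–2–8: 21+23+13 = 57
3–5–2–4–1–8: 21+23+4+25+2 = 75
Cheapest is 3–5–6–8 at 51.

51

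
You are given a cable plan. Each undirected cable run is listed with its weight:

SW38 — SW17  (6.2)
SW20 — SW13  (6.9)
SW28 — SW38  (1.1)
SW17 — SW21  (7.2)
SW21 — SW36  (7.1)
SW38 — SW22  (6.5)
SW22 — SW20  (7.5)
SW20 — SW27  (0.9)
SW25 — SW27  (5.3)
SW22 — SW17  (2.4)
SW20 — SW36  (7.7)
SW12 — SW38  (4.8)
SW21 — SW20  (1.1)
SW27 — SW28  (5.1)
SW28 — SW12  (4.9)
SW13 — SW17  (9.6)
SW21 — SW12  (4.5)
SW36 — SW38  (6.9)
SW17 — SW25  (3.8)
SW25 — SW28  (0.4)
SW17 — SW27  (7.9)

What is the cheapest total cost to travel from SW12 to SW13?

12.5

Compare a few routes:
SW12 - SW21 - SW20 - SW13: 4.5+1.1+6.9 = 12.5
SW12 - SW28 - SW27 - SW20 - SW13: 4.9+5.1+0.9+6.9 = 17.8
Cheapest is SW12 - SW21 - SW20 - SW13 at 12.5.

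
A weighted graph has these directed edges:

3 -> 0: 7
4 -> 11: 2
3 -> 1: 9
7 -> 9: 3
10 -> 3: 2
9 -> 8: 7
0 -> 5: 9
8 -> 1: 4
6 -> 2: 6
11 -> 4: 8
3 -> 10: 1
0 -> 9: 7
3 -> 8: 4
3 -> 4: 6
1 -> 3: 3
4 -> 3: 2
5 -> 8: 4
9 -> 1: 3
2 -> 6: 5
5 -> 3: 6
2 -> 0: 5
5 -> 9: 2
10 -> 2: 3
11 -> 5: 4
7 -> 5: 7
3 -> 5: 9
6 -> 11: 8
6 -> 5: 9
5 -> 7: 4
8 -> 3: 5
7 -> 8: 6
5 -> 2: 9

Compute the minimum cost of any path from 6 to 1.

14

Candidate routes:
6 → 5 → 9 → 1: 9+2+3 = 14
6 → 11 → 5 → 9 → 1: 8+4+2+3 = 17
Cheapest is 6 → 5 → 9 → 1 at 14.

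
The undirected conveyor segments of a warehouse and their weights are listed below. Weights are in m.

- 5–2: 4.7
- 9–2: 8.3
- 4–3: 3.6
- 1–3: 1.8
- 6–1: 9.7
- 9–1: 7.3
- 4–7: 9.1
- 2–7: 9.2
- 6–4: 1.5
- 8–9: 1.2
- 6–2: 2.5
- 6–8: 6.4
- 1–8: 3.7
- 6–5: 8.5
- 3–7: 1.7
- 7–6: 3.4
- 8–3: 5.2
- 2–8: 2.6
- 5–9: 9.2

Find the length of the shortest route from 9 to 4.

Compare a few routes:
9 → 8 → 2 → 6 → 4: 1.2+2.6+2.5+1.5 = 7.8
9 → 8 → 6 → 4: 1.2+6.4+1.5 = 9.1
Cheapest is 9 → 8 → 2 → 6 → 4 at 7.8 m.

7.8 m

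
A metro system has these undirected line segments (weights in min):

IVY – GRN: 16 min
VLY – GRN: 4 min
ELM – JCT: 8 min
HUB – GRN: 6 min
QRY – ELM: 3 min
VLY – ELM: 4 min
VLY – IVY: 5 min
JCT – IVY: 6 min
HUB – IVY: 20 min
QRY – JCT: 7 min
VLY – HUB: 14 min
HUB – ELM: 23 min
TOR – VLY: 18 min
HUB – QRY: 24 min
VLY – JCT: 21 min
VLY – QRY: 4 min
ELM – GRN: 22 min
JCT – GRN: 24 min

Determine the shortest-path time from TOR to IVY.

23 min

Settle nodes by increasing distance from TOR:
TOR: 0
VLY: 18  (via TOR)
GRN: 22  (via VLY)
QRY: 22  (via VLY)
ELM: 22  (via VLY)
IVY: 23  (via VLY)
Shortest route: TOR → VLY → IVY = 23 min.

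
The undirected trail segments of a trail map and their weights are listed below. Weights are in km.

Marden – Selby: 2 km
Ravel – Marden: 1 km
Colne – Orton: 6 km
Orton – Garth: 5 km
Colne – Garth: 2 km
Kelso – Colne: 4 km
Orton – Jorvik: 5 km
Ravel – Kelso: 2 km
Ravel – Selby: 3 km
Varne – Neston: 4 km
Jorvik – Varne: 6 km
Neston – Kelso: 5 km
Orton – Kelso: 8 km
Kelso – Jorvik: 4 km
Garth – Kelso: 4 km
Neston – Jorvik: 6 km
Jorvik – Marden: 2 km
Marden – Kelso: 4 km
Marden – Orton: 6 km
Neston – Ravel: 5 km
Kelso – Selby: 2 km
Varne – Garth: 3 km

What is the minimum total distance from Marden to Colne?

7 km

Enumerating some paths:
Marden → Ravel → Kelso → Garth → Colne: 1+2+4+2 = 9
Marden → Selby → Kelso → Colne: 2+2+4 = 8
Marden → Kelso → Colne: 4+4 = 8
Marden → Ravel → Kelso → Colne: 1+2+4 = 7
The minimum is 7 km via Marden → Ravel → Kelso → Colne.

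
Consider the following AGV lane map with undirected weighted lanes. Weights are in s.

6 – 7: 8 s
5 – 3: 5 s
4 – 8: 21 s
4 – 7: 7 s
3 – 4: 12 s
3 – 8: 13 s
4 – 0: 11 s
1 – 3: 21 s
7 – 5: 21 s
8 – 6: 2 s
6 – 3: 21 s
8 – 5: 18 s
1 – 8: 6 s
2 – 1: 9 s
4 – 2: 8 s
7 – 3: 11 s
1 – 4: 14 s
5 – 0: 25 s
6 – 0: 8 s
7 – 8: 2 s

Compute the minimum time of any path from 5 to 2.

Running Dijkstra from 5:
5: 0
3: 5  (via 5)
7: 16  (via 3)
4: 17  (via 3)
8: 18  (via 5)
6: 20  (via 8)
1: 24  (via 8)
0: 25  (via 5)
2: 25  (via 4)
Shortest route: 5 → 3 → 4 → 2 = 25 s.

25 s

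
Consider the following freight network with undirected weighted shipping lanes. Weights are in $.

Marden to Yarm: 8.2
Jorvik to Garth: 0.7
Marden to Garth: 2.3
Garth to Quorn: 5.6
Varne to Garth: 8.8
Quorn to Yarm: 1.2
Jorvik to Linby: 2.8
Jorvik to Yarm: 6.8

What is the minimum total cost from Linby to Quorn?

Enumerating some paths:
Linby → Jorvik → Yarm → Quorn: 2.8+6.8+1.2 = 10.8
Linby → Jorvik → Garth → Marden → Yarm → Quorn: 2.8+0.7+2.3+8.2+1.2 = 15.2
Linby → Jorvik → Garth → Quorn: 2.8+0.7+5.6 = 9.1
Cheapest is Linby → Jorvik → Garth → Quorn at $9.1.

$9.1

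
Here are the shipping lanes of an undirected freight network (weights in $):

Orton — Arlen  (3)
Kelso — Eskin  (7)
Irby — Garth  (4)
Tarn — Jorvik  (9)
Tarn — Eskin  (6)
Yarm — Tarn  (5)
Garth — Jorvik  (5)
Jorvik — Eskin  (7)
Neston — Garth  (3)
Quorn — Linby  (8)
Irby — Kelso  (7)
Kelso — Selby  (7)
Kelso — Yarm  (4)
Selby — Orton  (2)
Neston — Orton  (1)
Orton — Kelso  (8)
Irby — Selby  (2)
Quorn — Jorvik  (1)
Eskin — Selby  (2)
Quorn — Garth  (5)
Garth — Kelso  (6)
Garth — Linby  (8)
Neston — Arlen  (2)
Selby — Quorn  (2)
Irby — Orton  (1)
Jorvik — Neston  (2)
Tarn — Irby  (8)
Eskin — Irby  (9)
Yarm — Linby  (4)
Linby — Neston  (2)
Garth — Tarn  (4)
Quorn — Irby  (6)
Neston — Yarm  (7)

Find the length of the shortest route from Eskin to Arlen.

Candidate routes:
Eskin - Selby - Orton - Arlen: 2+2+3 = 7
Eskin - Selby - Quorn - Jorvik - Neston - Arlen: 2+2+1+2+2 = 9
Eskin - Selby - Irby - Orton - Neston - Arlen: 2+2+1+1+2 = 8
Eskin - Selby - Irby - Orton - Arlen: 2+2+1+3 = 8
The minimum is $7 via Eskin - Selby - Orton - Arlen.

$7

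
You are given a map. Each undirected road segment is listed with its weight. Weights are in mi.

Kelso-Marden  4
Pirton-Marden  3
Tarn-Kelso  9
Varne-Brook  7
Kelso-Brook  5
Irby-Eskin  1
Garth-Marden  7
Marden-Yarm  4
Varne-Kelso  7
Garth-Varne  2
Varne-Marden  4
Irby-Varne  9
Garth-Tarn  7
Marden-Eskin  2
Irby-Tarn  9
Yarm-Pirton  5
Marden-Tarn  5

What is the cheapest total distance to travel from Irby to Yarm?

Shortest distances from Irby:
Irby: 0
Eskin: 1  (via Irby)
Marden: 3  (via Eskin)
Pirton: 6  (via Marden)
Yarm: 7  (via Marden)
Shortest route: Irby → Eskin → Marden → Yarm = 7 mi.

7 mi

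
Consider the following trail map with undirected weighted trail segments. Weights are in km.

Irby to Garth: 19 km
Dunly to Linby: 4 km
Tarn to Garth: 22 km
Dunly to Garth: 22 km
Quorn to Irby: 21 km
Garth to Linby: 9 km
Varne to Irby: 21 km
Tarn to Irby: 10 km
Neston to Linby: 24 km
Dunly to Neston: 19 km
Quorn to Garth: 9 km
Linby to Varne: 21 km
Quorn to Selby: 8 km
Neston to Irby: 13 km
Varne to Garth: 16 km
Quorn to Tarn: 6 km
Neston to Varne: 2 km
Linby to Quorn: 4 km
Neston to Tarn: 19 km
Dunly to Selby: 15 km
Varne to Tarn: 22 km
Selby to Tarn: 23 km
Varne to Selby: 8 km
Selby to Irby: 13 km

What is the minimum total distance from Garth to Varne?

Candidate routes:
Garth - Linby - Quorn - Selby - Varne: 9+4+8+8 = 29
Garth - Varne: 16 = 16
Garth - Quorn - Selby - Varne: 9+8+8 = 25
Garth - Linby - Varne: 9+21 = 30
The minimum is 16 km via Garth - Varne.

16 km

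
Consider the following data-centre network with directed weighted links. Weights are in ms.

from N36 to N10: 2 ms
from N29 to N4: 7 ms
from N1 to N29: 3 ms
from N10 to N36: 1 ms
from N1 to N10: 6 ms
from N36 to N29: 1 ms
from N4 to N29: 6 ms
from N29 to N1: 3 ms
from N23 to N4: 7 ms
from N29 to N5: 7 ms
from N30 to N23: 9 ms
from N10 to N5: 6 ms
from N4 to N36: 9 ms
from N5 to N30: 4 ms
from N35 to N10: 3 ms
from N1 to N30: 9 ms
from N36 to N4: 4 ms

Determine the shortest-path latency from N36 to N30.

12 ms

Settle nodes by increasing distance from N36:
N36: 0
N29: 1  (via N36)
N10: 2  (via N36)
N4: 4  (via N36)
N1: 4  (via N29)
N5: 8  (via N29)
N30: 12  (via N5)
Shortest route: N36–N29–N5–N30 = 12 ms.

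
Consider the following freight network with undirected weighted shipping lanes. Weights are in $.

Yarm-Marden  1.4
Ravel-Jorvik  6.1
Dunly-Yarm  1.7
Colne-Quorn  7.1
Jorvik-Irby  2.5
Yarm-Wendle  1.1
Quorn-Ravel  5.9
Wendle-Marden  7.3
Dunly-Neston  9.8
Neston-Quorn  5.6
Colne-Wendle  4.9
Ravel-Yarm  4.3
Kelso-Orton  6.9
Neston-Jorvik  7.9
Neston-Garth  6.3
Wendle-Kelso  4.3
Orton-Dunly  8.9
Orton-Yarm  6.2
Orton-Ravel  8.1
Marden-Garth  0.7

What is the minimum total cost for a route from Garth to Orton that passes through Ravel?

Best Garth to Ravel: Garth–Marden–Yarm–Ravel costing 6.4
Best Ravel to Orton: Ravel–Orton costing 8.1
Total via Ravel: 6.4 + 8.1 = $14.5.

$14.5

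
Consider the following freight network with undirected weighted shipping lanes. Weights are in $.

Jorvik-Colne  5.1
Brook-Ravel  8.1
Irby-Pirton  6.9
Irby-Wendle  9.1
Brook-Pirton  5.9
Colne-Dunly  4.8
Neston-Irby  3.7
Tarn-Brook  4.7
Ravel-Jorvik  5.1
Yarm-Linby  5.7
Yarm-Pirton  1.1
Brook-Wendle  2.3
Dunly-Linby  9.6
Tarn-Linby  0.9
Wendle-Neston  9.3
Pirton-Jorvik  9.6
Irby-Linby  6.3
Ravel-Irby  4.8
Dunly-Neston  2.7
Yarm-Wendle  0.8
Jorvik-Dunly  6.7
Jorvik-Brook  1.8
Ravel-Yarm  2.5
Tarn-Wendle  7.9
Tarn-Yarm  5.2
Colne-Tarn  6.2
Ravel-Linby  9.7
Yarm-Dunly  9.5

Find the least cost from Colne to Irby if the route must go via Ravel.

Shortest Colne→Ravel: Colne–Jorvik–Ravel = 10.2
Best Ravel to Irby: Ravel–Irby costing 4.8
Total via Ravel: 10.2 + 4.8 = $15.

$15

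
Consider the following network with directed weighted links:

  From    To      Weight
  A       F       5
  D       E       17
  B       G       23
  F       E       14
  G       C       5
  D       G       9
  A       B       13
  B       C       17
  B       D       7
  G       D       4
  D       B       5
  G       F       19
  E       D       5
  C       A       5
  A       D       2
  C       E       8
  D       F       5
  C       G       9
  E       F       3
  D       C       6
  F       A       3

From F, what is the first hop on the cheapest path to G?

A

Compare a few routes:
F–A–D–C–G: 3+2+6+9 = 20
F–E–D–G: 14+5+9 = 28
F–A–B–D–G: 3+13+7+9 = 32
F–A–D–G: 3+2+9 = 14
Cheapest is F–A–D–G at 14.
So from F the first move is to A.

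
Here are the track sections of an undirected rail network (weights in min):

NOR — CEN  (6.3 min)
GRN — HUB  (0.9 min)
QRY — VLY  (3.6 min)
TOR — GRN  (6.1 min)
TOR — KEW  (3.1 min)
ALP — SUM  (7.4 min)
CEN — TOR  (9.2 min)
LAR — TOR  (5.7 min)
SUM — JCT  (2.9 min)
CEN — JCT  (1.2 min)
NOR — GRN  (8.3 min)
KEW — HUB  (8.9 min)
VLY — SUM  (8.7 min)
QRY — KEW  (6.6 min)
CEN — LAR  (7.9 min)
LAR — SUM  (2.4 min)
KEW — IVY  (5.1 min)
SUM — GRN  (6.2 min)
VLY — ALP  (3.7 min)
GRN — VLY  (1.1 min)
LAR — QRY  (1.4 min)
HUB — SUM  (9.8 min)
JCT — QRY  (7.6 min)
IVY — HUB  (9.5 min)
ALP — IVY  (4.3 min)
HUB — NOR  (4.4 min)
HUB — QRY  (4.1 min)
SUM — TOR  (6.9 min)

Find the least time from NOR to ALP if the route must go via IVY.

18.2 min

Shortest NOR→IVY: NOR–HUB–IVY = 13.9
Best IVY to ALP: IVY–ALP costing 4.3
Total via IVY: 13.9 + 4.3 = 18.2 min.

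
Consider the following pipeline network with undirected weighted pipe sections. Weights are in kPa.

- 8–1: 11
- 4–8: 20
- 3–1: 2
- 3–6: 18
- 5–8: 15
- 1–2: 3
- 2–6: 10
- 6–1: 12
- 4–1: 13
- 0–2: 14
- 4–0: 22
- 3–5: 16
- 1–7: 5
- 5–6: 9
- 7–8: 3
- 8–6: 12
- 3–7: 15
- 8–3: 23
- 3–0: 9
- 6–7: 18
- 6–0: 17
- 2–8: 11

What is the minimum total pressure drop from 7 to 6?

Compare a few routes:
7–1–2–6: 5+3+10 = 18
7–1–6: 5+12 = 17
7–8–6: 3+12 = 15
Cheapest is 7–8–6 at 15 kPa.

15 kPa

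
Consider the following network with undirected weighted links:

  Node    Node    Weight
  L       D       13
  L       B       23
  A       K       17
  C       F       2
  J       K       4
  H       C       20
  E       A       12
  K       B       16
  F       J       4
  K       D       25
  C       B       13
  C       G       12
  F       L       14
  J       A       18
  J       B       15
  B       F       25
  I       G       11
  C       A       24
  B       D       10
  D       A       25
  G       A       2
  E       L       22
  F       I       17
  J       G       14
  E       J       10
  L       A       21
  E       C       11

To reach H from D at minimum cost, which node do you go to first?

B

Enumerating some paths:
D → B → C → H: 10+13+20 = 43
D → L → F → C → H: 13+14+2+20 = 49
D → B → J → F → C → H: 10+15+4+2+20 = 51
Cheapest is D → B → C → H at 43.
So from D the first move is to B.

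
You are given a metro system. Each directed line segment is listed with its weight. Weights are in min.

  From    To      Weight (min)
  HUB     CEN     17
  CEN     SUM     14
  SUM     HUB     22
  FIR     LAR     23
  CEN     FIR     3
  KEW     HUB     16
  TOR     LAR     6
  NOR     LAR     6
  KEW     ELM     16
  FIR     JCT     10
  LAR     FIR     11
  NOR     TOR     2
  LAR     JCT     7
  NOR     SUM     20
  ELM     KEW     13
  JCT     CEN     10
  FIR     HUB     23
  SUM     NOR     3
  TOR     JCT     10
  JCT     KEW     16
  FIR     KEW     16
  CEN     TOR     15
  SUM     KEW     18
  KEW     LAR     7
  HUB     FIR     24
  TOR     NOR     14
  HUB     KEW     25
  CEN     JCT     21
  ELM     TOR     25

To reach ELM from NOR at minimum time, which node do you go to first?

Enumerating some paths:
NOR - TOR - LAR - JCT - KEW - ELM: 2+6+7+16+16 = 47
NOR - LAR - JCT - KEW - ELM: 6+7+16+16 = 45
NOR - TOR - JCT - KEW - ELM: 2+10+16+16 = 44
The minimum is 44 min via NOR - TOR - JCT - KEW - ELM.
So from NOR the first move is to TOR.

TOR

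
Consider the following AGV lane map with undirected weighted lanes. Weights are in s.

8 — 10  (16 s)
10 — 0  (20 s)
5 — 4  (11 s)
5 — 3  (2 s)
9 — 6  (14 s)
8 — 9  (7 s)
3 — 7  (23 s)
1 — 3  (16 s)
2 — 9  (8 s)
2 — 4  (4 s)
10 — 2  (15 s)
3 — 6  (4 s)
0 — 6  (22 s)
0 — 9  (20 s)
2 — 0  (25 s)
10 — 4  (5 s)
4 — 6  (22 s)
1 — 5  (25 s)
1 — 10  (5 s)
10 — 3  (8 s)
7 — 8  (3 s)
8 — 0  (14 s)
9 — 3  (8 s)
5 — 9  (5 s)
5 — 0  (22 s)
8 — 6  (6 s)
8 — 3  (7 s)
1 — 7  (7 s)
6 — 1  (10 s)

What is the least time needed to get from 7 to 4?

Candidate routes:
7 - 8 - 9 - 2 - 4: 3+7+8+4 = 22
7 - 1 - 10 - 4: 7+5+5 = 17
Cheapest is 7 - 1 - 10 - 4 at 17 s.

17 s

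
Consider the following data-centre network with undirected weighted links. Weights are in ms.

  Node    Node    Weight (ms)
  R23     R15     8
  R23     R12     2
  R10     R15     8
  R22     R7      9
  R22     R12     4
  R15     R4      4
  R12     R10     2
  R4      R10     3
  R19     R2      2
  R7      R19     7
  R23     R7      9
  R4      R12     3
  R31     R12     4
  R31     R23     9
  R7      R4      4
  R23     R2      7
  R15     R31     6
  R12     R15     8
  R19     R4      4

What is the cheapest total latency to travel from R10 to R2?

9 ms

Candidate routes:
R10–R4–R19–R2: 3+4+2 = 9
R10–R12–R23–R2: 2+2+7 = 11
R10–R12–R4–R19–R2: 2+3+4+2 = 11
Cheapest is R10–R4–R19–R2 at 9 ms.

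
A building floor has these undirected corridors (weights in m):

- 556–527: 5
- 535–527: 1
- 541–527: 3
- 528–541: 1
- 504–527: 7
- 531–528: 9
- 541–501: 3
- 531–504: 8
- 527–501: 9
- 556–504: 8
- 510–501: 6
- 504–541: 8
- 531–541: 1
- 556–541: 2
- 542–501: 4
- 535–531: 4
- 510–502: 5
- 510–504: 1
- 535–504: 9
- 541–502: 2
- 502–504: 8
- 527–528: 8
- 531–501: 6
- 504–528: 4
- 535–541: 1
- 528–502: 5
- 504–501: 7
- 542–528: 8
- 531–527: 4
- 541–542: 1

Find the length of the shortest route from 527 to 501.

Settle nodes by increasing distance from 527:
527: 0
535: 1  (via 527)
541: 2  (via 535)
542: 3  (via 541)
528: 3  (via 541)
531: 3  (via 541)
556: 4  (via 541)
502: 4  (via 541)
501: 5  (via 541)
Shortest route: 527–535–541–501 = 5 m.

5 m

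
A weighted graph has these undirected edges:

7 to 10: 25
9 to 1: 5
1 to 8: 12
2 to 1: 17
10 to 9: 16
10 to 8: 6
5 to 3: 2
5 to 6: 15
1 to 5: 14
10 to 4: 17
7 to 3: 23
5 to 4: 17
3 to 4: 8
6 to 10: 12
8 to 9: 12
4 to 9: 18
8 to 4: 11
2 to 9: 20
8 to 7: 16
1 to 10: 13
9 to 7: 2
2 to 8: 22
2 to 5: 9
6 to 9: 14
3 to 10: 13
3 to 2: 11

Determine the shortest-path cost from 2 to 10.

Candidate routes:
2–8–10: 22+6 = 28
2–1–8–10: 17+12+6 = 35
2–3–10: 11+13 = 24
2–1–10: 17+13 = 30
The minimum is 24 via 2–3–10.

24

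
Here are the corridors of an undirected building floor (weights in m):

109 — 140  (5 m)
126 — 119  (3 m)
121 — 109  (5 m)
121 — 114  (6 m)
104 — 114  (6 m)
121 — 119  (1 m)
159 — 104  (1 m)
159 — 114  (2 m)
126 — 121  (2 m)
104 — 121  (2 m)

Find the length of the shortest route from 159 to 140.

13 m

Shortest distances from 159:
159: 0
104: 1  (via 159)
114: 2  (via 159)
121: 3  (via 104)
119: 4  (via 121)
126: 5  (via 121)
109: 8  (via 121)
140: 13  (via 109)
Shortest route: 159–104–121–109–140 = 13 m.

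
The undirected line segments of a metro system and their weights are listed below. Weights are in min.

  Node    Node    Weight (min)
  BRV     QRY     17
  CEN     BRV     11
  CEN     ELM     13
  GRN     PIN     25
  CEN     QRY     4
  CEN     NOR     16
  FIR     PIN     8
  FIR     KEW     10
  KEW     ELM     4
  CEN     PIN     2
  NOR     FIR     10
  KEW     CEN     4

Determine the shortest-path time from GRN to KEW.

Running Dijkstra from GRN:
GRN: 0
PIN: 25  (via GRN)
CEN: 27  (via PIN)
QRY: 31  (via CEN)
KEW: 31  (via CEN)
Shortest route: GRN–PIN–CEN–KEW = 31 min.

31 min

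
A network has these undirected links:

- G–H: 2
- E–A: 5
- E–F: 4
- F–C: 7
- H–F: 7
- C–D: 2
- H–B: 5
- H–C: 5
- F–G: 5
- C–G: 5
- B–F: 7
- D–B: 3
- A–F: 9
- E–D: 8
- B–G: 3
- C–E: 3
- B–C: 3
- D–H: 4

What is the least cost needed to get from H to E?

Enumerating some paths:
H–C–E: 5+3 = 8
H–D–C–E: 4+2+3 = 9
H–G–C–E: 2+5+3 = 10
The minimum is 8 via H–C–E.

8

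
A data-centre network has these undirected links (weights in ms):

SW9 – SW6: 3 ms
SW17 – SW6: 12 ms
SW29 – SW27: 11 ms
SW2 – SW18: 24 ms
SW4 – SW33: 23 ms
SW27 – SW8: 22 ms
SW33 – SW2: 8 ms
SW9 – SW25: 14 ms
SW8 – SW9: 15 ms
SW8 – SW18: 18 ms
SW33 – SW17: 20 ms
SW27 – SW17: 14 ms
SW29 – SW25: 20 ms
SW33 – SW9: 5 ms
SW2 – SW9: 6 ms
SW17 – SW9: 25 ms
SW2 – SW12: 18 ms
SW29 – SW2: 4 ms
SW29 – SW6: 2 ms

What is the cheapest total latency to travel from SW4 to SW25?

Shortest distances from SW4:
SW4: 0
SW33: 23  (via SW4)
SW9: 28  (via SW33)
SW2: 31  (via SW33)
SW6: 31  (via SW9)
SW29: 33  (via SW6)
SW25: 42  (via SW9)
Shortest route: SW4–SW33–SW9–SW25 = 42 ms.

42 ms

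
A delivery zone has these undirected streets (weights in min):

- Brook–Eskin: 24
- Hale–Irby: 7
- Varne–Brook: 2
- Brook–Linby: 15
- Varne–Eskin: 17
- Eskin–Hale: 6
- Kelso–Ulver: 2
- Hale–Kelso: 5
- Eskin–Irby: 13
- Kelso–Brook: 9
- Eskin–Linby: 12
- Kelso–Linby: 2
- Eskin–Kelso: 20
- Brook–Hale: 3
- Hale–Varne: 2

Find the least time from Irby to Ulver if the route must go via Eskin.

26 min

Shortest Irby→Eskin: Irby–Eskin = 13
Best Eskin to Ulver: Eskin–Hale–Kelso–Ulver costing 13
Total via Eskin: 13 + 13 = 26 min.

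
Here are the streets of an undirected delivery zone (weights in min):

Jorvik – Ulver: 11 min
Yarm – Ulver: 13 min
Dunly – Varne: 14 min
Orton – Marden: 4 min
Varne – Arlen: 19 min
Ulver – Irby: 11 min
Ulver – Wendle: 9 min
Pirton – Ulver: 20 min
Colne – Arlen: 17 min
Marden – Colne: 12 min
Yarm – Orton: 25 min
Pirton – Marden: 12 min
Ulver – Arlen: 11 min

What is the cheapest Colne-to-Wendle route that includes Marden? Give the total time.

53 min

Best Colne to Marden: Colne–Marden costing 12
Best Marden to Wendle: Marden–Pirton–Ulver–Wendle costing 41
Total via Marden: 12 + 41 = 53 min.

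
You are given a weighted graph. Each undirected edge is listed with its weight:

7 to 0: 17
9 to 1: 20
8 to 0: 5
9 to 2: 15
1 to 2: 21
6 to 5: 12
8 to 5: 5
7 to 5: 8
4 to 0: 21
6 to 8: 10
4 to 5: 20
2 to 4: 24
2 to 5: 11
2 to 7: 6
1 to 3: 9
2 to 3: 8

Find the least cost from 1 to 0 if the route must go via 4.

62

Shortest 1→4: 1–3–2–4 = 41
Best 4 to 0: 4–0 costing 21
Total via 4: 41 + 21 = 62.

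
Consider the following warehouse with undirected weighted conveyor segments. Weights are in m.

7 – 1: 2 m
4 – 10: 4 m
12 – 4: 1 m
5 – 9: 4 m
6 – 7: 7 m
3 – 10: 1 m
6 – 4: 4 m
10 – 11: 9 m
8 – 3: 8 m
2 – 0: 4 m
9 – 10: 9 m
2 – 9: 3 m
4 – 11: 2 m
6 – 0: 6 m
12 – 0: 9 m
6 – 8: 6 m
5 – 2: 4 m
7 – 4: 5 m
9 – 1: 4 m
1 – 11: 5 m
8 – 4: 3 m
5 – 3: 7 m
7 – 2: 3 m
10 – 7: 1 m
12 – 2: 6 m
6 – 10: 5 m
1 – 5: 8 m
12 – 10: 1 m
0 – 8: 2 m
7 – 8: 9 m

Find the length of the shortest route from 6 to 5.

Shortest distances from 6:
6: 0
4: 4  (via 6)
10: 5  (via 6)
12: 5  (via 4)
0: 6  (via 6)
3: 6  (via 10)
7: 6  (via 10)
8: 6  (via 6)
11: 6  (via 4)
1: 8  (via 7)
2: 9  (via 7)
9: 12  (via 1)
5: 13  (via 3)
Shortest route: 6–10–3–5 = 13 m.

13 m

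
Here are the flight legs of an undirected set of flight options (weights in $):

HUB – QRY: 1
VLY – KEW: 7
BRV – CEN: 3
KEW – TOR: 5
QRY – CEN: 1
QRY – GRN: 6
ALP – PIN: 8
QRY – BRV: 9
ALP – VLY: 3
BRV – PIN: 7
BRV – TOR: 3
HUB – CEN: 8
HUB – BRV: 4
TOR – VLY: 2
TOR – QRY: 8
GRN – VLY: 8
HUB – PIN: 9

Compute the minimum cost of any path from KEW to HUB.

$12

Enumerating some paths:
KEW → TOR → QRY → HUB: 5+8+1 = 14
KEW → TOR → BRV → HUB: 5+3+4 = 12
KEW → TOR → BRV → CEN → QRY → HUB: 5+3+3+1+1 = 13
The minimum is $12 via KEW → TOR → BRV → HUB.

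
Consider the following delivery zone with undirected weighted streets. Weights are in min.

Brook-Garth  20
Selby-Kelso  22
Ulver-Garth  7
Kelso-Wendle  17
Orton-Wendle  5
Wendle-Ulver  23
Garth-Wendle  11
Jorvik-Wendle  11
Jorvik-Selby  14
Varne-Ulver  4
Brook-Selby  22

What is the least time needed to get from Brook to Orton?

36 min

Shortest distances from Brook:
Brook: 0
Garth: 20  (via Brook)
Selby: 22  (via Brook)
Ulver: 27  (via Garth)
Varne: 31  (via Ulver)
Wendle: 31  (via Garth)
Orton: 36  (via Wendle)
Shortest route: Brook–Garth–Wendle–Orton = 36 min.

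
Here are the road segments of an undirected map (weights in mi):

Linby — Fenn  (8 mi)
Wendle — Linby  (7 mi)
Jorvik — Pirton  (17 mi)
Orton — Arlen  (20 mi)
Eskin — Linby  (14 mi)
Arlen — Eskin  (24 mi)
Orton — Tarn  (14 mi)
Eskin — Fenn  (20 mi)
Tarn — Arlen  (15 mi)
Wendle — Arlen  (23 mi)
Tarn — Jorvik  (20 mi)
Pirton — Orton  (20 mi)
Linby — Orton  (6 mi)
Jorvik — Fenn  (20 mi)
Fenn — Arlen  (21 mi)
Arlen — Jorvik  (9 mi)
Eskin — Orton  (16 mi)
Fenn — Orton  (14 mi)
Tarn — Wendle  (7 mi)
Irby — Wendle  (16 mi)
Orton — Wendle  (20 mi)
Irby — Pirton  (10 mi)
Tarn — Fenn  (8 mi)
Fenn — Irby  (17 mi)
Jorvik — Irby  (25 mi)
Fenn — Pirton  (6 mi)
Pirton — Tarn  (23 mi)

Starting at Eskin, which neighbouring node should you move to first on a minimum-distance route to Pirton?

Enumerating some paths:
Eskin - Linby - Fenn - Pirton: 14+8+6 = 28
Eskin - Fenn - Pirton: 20+6 = 26
Eskin - Orton - Linby - Fenn - Pirton: 16+6+8+6 = 36
The minimum is 26 mi via Eskin - Fenn - Pirton.
So from Eskin the first move is to Fenn.

Fenn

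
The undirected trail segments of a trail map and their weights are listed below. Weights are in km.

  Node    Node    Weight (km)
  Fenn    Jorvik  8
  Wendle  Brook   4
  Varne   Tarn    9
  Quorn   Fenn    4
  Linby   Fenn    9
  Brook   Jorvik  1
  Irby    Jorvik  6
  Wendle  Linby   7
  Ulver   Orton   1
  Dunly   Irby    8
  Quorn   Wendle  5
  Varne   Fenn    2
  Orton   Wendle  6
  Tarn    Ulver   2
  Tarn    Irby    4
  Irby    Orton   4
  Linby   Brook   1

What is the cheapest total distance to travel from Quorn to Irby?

15 km

Running Dijkstra from Quorn:
Quorn: 0
Fenn: 4  (via Quorn)
Wendle: 5  (via Quorn)
Varne: 6  (via Fenn)
Brook: 9  (via Wendle)
Linby: 10  (via Brook)
Jorvik: 10  (via Brook)
Orton: 11  (via Wendle)
Ulver: 12  (via Orton)
Tarn: 14  (via Ulver)
Irby: 15  (via Orton)
Shortest route: Quorn–Wendle–Orton–Irby = 15 km.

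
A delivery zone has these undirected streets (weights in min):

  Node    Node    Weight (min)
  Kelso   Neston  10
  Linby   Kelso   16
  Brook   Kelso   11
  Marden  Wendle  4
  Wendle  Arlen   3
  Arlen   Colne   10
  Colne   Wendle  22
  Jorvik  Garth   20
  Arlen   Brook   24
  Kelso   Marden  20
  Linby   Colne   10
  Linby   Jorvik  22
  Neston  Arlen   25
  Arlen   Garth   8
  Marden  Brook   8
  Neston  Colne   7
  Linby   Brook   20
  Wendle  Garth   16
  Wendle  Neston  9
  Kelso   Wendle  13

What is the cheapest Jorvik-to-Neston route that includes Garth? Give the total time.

Shortest Jorvik→Garth: Jorvik → Garth = 20
Shortest Garth→Neston: Garth → Arlen → Wendle → Neston = 20
Total via Garth: 20 + 20 = 40 min.

40 min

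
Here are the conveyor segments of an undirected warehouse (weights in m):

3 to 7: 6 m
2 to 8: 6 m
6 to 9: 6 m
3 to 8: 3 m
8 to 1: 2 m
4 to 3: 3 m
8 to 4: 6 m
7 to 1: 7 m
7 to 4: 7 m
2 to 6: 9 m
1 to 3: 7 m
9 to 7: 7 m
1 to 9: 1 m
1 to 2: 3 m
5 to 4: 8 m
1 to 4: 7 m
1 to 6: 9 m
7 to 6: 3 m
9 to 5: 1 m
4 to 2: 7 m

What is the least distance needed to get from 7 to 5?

8 m

Compare a few routes:
7–1–9–5: 7+1+1 = 9
7–9–5: 7+1 = 8
Cheapest is 7–9–5 at 8 m.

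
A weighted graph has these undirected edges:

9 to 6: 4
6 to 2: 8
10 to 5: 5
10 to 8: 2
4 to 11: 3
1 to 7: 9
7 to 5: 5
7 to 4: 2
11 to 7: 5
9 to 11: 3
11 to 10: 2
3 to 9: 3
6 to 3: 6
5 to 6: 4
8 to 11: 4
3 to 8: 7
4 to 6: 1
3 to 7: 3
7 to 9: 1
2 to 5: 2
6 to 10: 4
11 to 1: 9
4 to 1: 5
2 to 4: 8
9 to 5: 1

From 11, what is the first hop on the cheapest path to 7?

Enumerating some paths:
11 → 7: 5 = 5
11 → 4 → 7: 3+2 = 5
11 → 4 → 6 → 9 → 7: 3+1+4+1 = 9
11 → 9 → 7: 3+1 = 4
Cheapest is 11 → 9 → 7 at 4.
So from 11 the first move is to 9.

9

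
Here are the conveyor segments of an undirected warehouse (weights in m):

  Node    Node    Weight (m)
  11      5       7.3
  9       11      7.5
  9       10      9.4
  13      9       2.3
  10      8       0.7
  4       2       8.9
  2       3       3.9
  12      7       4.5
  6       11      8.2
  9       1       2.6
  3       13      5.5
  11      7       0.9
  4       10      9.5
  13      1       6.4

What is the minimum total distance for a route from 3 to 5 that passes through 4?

46.5 m

Shortest 3→4: 3–2–4 = 12.8
Best 4 to 5: 4–10–9–11–5 costing 33.7
Total via 4: 12.8 + 33.7 = 46.5 m.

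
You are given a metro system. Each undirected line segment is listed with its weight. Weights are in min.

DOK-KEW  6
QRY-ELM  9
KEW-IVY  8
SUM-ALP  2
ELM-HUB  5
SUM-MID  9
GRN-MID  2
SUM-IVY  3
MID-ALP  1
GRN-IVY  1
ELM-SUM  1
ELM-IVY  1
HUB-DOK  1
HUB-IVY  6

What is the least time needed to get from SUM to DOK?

7 min

Running Dijkstra from SUM:
SUM: 0
ELM: 1  (via SUM)
ALP: 2  (via SUM)
IVY: 2  (via ELM)
MID: 3  (via ALP)
GRN: 3  (via IVY)
HUB: 6  (via ELM)
DOK: 7  (via HUB)
Shortest route: SUM → ELM → HUB → DOK = 7 min.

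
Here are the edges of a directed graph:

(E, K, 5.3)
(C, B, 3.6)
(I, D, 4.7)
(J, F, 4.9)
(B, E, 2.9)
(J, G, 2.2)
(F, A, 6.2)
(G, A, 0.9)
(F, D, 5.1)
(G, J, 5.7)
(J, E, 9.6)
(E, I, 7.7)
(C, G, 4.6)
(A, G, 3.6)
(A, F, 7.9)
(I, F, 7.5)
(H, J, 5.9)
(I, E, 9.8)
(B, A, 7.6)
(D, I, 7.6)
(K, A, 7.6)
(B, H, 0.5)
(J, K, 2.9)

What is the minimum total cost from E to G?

16.5

Compare a few routes:
E–K–A–G: 5.3+7.6+3.6 = 16.5
E–I–F–A–G: 7.7+7.5+6.2+3.6 = 25
Cheapest is E–K–A–G at 16.5.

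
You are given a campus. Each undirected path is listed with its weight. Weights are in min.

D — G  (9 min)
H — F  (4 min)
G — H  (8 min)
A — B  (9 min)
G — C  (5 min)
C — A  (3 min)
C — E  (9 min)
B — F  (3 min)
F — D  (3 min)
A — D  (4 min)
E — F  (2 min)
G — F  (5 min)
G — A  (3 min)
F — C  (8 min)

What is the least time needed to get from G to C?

Compare a few routes:
G → C: 5 = 5
G → A → C: 3+3 = 6
The minimum is 5 min via G → C.

5 min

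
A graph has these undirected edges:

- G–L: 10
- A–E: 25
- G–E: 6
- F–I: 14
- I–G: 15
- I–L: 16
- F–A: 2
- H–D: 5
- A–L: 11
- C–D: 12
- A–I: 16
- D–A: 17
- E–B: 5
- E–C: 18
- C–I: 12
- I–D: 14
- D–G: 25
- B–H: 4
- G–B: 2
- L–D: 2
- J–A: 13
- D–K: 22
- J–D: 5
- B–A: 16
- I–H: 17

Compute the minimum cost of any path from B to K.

Enumerating some paths:
B → E → G → L → D → K: 5+6+10+2+22 = 45
B → G → L → D → K: 2+10+2+22 = 36
B → H → D → K: 4+5+22 = 31
Cheapest is B → H → D → K at 31.

31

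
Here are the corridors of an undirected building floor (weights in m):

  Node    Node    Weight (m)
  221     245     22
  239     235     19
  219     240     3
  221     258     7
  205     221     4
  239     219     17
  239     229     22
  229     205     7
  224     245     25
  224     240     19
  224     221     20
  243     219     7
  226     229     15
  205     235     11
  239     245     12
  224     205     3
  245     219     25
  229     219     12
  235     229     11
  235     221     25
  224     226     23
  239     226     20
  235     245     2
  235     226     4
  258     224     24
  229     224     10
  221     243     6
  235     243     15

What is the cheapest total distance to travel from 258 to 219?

Compare a few routes:
258–221–205–229–219: 7+4+7+12 = 30
258–221–243–219: 7+6+7 = 20
Cheapest is 258–221–243–219 at 20 m.

20 m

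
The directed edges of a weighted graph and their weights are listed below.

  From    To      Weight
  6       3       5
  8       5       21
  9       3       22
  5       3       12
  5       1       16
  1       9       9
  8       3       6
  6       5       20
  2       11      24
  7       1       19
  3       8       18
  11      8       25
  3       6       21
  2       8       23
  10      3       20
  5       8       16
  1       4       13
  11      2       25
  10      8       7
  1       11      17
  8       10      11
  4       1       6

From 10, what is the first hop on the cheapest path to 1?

8

Candidate routes:
10–8–3–6–5–1: 7+6+21+20+16 = 70
10–8–5–1: 7+21+16 = 44
Cheapest is 10–8–5–1 at 44.
So from 10 the first move is to 8.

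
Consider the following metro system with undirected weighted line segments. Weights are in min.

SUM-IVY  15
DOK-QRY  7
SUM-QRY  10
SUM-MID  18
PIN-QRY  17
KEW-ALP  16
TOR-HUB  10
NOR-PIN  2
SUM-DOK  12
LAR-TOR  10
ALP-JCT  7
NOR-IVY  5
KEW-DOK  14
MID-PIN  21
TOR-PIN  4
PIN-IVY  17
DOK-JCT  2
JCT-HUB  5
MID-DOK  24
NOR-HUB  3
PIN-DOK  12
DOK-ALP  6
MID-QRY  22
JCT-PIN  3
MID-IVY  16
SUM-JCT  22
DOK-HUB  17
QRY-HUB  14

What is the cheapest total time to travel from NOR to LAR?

16 min

Compare a few routes:
NOR - PIN - TOR - LAR: 2+4+10 = 16
NOR - HUB - TOR - LAR: 3+10+10 = 23
Cheapest is NOR - PIN - TOR - LAR at 16 min.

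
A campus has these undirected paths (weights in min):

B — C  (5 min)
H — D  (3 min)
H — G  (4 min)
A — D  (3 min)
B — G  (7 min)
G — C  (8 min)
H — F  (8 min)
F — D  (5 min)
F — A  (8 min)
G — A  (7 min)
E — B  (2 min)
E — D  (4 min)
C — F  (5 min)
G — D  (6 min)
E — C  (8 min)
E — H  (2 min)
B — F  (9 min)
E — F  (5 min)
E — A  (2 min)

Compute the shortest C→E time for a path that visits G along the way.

Best C to G: C–G costing 8
Best G to E: G–H–E costing 6
Total via G: 8 + 6 = 14 min.

14 min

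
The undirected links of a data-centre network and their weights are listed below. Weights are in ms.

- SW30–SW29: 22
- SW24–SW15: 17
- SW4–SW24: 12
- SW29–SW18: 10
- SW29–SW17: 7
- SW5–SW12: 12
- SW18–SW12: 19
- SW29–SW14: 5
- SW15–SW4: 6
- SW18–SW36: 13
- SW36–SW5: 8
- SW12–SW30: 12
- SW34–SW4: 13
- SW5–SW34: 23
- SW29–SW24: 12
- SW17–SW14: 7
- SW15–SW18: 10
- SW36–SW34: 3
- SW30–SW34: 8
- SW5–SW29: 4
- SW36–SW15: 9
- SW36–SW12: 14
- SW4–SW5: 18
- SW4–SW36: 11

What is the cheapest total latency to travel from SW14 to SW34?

20 ms

Compare a few routes:
SW14 → SW29 → SW5 → SW36 → SW34: 5+4+8+3 = 20
SW14 → SW17 → SW29 → SW5 → SW36 → SW34: 7+7+4+8+3 = 29
Cheapest is SW14 → SW29 → SW5 → SW36 → SW34 at 20 ms.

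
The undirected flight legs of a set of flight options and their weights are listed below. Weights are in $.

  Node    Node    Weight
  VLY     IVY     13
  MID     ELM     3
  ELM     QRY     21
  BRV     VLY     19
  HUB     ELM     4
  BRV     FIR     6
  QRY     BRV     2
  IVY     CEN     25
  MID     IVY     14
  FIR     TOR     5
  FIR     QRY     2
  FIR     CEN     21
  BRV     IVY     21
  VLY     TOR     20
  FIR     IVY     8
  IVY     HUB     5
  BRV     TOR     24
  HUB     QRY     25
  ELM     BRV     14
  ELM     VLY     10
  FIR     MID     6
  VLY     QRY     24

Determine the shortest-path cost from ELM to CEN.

Running Dijkstra from ELM:
ELM: 0
MID: 3  (via ELM)
HUB: 4  (via ELM)
FIR: 9  (via MID)
IVY: 9  (via HUB)
VLY: 10  (via ELM)
QRY: 11  (via FIR)
BRV: 13  (via QRY)
TOR: 14  (via FIR)
CEN: 30  (via FIR)
Shortest route: ELM–MID–FIR–CEN = $30.

$30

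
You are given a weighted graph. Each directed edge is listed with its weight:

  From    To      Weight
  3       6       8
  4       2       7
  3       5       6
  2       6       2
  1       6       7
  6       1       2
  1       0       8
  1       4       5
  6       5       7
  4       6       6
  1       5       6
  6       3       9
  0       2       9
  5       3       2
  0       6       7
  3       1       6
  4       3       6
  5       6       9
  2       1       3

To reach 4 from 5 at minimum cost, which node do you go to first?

3

Enumerating some paths:
5 → 3 → 1 → 4: 2+6+5 = 13
5 → 6 → 1 → 4: 9+2+5 = 16
Cheapest is 5 → 3 → 1 → 4 at 13.
So from 5 the first move is to 3.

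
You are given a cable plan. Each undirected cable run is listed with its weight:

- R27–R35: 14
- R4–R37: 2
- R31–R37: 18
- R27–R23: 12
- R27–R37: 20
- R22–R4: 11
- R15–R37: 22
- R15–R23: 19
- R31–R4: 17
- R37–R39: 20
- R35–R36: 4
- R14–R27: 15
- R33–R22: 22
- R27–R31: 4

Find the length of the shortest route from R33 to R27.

54

Compare a few routes:
R33 - R22 - R4 - R37 - R27: 22+11+2+20 = 55
R33 - R22 - R4 - R37 - R31 - R27: 22+11+2+18+4 = 57
R33 - R22 - R4 - R31 - R27: 22+11+17+4 = 54
The minimum is 54 via R33 - R22 - R4 - R31 - R27.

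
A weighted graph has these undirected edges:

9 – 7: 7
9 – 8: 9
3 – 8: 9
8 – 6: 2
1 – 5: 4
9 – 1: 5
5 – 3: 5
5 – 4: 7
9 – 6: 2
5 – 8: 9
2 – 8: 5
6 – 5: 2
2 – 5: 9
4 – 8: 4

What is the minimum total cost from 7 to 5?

11

Running Dijkstra from 7:
7: 0
9: 7  (via 7)
6: 9  (via 9)
5: 11  (via 6)
Shortest route: 7–9–6–5 = 11.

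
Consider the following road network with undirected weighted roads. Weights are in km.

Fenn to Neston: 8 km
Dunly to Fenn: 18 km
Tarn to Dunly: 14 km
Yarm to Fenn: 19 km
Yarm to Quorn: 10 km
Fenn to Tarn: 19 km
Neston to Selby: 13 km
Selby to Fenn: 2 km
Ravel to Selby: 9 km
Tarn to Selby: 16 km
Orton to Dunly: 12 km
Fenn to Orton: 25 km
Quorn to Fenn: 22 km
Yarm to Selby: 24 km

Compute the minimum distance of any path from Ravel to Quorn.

33 km

Enumerating some paths:
Ravel → Selby → Fenn → Yarm → Quorn: 9+2+19+10 = 40
Ravel → Selby → Fenn → Quorn: 9+2+22 = 33
Ravel → Selby → Yarm → Quorn: 9+24+10 = 43
Ravel → Selby → Neston → Fenn → Quorn: 9+13+8+22 = 52
Cheapest is Ravel → Selby → Fenn → Quorn at 33 km.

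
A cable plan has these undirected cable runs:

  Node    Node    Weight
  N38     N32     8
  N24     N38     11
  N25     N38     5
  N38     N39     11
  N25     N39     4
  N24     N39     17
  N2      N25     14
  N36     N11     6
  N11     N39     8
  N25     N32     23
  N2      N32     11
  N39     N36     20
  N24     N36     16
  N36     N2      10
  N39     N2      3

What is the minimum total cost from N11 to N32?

Enumerating some paths:
N11 → N39 → N25 → N38 → N32: 8+4+5+8 = 25
N11 → N39 → N2 → N32: 8+3+11 = 22
N11 → N36 → N2 → N32: 6+10+11 = 27
N11 → N39 → N38 → N32: 8+11+8 = 27
The minimum is 22 via N11 → N39 → N2 → N32.

22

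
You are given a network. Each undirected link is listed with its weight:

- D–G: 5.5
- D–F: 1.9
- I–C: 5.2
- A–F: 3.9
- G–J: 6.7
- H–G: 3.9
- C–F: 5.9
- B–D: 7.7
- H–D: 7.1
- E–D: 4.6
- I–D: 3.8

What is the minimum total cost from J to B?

Shortest distances from J:
J: 0
G: 6.7  (via J)
H: 10.6  (via G)
D: 12.2  (via G)
F: 14.1  (via D)
I: 16  (via D)
E: 16.8  (via D)
A: 18  (via F)
B: 19.9  (via D)
Shortest route: J–G–D–B = 19.9.

19.9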